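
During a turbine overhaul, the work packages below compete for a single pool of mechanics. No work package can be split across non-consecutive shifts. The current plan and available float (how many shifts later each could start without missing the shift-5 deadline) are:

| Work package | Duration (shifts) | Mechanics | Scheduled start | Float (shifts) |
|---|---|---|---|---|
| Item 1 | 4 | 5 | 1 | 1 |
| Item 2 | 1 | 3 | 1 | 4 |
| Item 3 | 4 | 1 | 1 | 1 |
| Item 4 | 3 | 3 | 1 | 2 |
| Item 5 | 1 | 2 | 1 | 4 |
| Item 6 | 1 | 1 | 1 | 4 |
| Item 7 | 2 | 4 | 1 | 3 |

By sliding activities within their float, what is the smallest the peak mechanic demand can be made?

10

Early-start (Item 1@1, Item 2@1, Item 3@1, Item 4@1, Item 5@1, Item 6@1, Item 7@1) gives peak 19: s1:19  s2:13  s3:9  s4:6  s5:0.
Shift Item 2→5, Item 5→5, Item 7→4.
Schedule Item 1@1, Item 2@5, Item 3@1, Item 4@1, Item 5@5, Item 6@1, Item 7@4: s1:10  s2:9  s3:9  s4:10  s5:9 — peak 10.
Total mechanic-shifts = 47 over 5 shifts ⇒ peak ≥ ⌈47/5⌉ = 10, so 10 is optimal.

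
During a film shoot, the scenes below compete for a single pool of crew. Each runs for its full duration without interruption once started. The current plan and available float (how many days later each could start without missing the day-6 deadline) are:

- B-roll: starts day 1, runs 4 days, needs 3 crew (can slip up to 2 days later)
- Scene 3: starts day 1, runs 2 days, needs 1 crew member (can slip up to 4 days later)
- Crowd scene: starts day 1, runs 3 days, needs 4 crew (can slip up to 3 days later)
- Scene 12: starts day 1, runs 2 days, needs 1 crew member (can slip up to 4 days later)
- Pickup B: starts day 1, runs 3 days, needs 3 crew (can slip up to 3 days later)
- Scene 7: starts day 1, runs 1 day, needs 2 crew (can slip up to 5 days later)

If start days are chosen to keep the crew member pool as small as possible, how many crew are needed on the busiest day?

7

Early-start (B-roll@1, Scene 3@1, Crowd scene@1, Scene 12@1, Pickup B@1, Scene 7@1) gives peak 14: d1:14  d2:12  d3:10  d4:3  d5:0  d6:0.
Shift Crowd scene→4, Scene 12→5, Scene 7→5.
Schedule B-roll@1, Scene 3@1, Crowd scene@4, Scene 12@5, Pickup B@1, Scene 7@5: d1:7  d2:7  d3:6  d4:7  d5:7  d6:5 — peak 7.
Total crew member-days = 39 over 6 days ⇒ peak ≥ ⌈39/6⌉ = 7, so 7 is optimal.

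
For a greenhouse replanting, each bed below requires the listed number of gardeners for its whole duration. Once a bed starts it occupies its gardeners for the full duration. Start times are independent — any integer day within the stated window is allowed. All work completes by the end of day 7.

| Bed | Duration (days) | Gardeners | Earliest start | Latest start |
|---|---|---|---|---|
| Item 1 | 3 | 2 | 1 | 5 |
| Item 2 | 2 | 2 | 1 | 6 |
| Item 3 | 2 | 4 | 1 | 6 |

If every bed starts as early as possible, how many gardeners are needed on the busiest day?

Early-start schedule: Item 1@1, Item 2@1, Item 3@1.
Load per day: day 1: 8, day 2: 8, day 3: 2, day 4: 0, day 5: 0, day 6: 0, day 7: 0.
Peak is 8.

8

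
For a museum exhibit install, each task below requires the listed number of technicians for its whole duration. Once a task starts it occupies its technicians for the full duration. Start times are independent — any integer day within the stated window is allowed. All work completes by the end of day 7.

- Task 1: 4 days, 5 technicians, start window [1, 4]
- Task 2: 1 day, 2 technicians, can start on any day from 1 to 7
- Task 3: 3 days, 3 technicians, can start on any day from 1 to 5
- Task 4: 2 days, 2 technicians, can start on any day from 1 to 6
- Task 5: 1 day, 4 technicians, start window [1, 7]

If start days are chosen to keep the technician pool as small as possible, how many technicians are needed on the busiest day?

7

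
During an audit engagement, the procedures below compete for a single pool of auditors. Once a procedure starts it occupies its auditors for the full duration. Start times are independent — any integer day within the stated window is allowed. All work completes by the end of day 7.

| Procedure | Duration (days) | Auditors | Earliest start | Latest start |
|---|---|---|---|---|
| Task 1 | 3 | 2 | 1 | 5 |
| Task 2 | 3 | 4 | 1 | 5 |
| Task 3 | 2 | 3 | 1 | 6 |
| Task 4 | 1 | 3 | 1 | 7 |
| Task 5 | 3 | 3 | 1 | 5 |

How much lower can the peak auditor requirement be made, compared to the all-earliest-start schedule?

9

Early-start peak: d1:15  d2:12  d3:9  d4:0  d5:0  d6:0  d7:0 ⇒ 15.
Leveled (Task 1@1, Task 2@1, Task 3@4, Task 4@4, Task 5@5): d1:6  d2:6  d3:6  d4:6  d5:6  d6:3  d7:3 ⇒ 6.
Reduction 15 − 6 = 9.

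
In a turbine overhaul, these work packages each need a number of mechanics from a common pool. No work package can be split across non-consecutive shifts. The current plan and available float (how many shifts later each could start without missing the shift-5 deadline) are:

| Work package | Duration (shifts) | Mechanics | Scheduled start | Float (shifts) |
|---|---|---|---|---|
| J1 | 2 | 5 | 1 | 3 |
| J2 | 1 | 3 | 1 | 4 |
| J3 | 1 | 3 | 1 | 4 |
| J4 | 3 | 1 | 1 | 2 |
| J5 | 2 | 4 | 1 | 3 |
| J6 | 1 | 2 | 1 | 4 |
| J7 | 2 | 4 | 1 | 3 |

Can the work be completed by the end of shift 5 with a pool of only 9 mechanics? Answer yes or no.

Schedule J1@1, J2@3, J3@3, J4@1, J5@4, J6@1, J7@4: s1:8  s2:6  s3:7  s4:8  s5:8 — peak 8 ≤ 9.

yes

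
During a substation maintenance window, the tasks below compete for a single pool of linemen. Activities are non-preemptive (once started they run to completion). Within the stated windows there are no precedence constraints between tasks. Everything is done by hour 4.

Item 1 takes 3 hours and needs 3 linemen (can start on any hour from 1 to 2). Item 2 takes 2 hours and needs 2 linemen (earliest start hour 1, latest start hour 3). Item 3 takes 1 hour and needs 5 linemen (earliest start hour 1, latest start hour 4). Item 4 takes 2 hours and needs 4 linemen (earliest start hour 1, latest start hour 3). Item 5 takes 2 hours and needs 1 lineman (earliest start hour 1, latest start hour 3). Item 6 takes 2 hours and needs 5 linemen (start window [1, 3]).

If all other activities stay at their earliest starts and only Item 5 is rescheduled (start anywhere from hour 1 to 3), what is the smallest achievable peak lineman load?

19

Item 5@1: h1:20  h2:15  h3:3  h4:0 → peak 20
Item 5@2: h1:19  h2:15  h3:4  h4:0 → peak 19
Item 5@3: h1:19  h2:14  h3:4  h4:1 → peak 19
Best is Item 5@2, peak 19.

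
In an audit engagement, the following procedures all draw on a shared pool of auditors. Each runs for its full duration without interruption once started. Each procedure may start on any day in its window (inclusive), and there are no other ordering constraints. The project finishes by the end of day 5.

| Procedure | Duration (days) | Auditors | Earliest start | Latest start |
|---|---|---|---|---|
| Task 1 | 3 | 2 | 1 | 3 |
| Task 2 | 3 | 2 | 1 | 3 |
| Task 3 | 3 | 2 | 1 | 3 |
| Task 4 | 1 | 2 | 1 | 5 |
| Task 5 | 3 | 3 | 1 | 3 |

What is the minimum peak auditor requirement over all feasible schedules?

9

Early-start (Task 1@1, Task 2@1, Task 3@1, Task 4@1, Task 5@1) gives peak 11: d1:11  d2:9  d3:9  d4:0  d5:0.
Shift Task 5→2.
Schedule Task 1@1, Task 2@1, Task 3@1, Task 4@1, Task 5@2: d1:8  d2:9  d3:9  d4:3  d5:0 — peak 9.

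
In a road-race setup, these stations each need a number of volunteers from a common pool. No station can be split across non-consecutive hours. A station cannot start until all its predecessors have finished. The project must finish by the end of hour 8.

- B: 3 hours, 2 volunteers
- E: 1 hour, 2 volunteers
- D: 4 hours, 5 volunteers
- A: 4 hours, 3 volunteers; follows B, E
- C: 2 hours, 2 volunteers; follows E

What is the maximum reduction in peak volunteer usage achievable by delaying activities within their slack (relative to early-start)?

2

Early-start peak: h1:9  h2:9  h3:9  h4:8  h5:3  h6:3  h7:3  h8:0 ⇒ 9.
Leveled (B@1, E@4, D@1, A@5, C@5): h1:7  h2:7  h3:7  h4:7  h5:5  h6:5  h7:3  h8:3 ⇒ 7.
Reduction 9 − 7 = 2.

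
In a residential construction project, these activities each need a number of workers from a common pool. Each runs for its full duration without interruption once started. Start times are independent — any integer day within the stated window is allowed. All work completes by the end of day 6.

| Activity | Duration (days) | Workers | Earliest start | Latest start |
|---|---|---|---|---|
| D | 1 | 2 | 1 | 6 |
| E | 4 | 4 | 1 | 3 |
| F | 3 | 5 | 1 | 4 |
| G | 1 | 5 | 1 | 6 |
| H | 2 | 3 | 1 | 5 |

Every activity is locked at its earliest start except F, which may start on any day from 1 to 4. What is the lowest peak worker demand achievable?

F@1: d1:19  d2:12  d3:9  d4:4  d5:0  d6:0 → peak 19
F@2: d1:14  d2:12  d3:9  d4:9  d5:0  d6:0 → peak 14
F@3: d1:14  d2:7  d3:9  d4:9  d5:5  d6:0 → peak 14
F@4: d1:14  d2:7  d3:4  d4:9  d5:5  d6:5 → peak 14
Best is F@2, peak 14.

14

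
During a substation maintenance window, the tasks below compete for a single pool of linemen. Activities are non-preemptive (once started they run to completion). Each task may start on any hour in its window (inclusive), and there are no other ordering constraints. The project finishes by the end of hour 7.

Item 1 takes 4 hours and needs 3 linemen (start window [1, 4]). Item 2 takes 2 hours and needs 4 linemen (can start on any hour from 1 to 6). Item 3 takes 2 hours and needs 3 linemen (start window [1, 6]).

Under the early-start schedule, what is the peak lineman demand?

10

Early-start schedule: Item 1@1, Item 2@1, Item 3@1.
Load per hour: hour 1: 10, hour 2: 10, hour 3: 3, hour 4: 3, hour 5: 0, hour 6: 0, hour 7: 0.
Peak is 10.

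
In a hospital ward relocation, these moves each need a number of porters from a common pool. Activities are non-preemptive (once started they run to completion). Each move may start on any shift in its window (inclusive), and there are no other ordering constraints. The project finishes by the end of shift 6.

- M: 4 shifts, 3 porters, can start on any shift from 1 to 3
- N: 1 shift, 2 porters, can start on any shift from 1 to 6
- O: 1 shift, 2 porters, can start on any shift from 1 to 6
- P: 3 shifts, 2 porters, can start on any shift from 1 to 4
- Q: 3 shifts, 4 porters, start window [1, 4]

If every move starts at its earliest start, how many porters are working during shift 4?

At early start, shift 4 has: M.
Demand: 3 = 3.

3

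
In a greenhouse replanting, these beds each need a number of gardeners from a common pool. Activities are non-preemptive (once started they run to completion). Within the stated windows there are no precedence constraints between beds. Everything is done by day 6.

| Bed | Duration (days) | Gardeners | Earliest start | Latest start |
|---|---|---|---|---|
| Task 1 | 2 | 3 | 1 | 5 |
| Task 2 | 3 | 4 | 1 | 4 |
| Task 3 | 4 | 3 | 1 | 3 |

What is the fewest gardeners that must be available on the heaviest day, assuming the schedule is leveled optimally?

7

Early-start (Task 1@1, Task 2@1, Task 3@1) gives peak 10: d1:10  d2:10  d3:7  d4:3  d5:0  d6:0.
Shift Task 3→3.
Schedule Task 1@1, Task 2@1, Task 3@3: d1:7  d2:7  d3:7  d4:3  d5:3  d6:3 — peak 7.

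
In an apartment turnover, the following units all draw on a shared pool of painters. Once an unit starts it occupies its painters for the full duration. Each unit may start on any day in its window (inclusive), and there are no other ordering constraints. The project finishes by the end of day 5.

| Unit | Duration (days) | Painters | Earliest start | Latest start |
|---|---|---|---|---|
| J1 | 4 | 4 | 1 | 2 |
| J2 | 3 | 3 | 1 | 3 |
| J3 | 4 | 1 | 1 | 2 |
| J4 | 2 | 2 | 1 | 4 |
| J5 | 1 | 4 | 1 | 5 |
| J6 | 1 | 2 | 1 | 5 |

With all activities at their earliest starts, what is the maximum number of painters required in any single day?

Early-start schedule: J1@1, J2@1, J3@1, J4@1, J5@1, J6@1.
Load per day: day 1: 16, day 2: 10, day 3: 8, day 4: 5, day 5: 0.
Peak is 16.

16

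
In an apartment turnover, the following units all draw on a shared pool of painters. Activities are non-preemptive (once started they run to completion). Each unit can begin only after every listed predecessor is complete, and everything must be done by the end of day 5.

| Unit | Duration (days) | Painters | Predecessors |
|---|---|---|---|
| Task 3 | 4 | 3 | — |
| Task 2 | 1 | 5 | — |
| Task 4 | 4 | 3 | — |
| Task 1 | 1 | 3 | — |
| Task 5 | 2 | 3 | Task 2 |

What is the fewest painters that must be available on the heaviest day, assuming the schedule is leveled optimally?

9

Early-start (Task 3@1, Task 2@1, Task 4@1, Task 1@1, Task 5@2) gives peak 14: d1:14  d2:9  d3:9  d4:6  d5:0.
Shift Task 4→2, Task 1→2, Task 5→3.
Schedule Task 3@1, Task 2@1, Task 4@2, Task 1@2, Task 5@3: d1:8  d2:9  d3:9  d4:9  d5:3 — peak 9.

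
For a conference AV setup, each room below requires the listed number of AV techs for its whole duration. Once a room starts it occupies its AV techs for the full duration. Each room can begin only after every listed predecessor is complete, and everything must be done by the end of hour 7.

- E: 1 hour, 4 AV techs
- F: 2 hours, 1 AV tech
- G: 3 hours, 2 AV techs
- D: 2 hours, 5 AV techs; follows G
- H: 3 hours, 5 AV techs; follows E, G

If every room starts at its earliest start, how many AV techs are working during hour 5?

At early start, hour 5 has: D, H.
Demand: 5 + 5 = 10.

10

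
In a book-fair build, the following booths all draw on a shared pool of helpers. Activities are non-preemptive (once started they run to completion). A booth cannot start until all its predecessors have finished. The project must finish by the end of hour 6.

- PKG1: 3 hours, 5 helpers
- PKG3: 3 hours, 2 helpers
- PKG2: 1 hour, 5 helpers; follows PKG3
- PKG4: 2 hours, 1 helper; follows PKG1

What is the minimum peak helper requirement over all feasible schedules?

Schedule PKG1@1, PKG3@1, PKG2@4, PKG4@4: h1:7  h2:7  h3:7  h4:6  h5:1  h6:0 — peak 7.
No arrangement of the 18 feasible schedules does better.

7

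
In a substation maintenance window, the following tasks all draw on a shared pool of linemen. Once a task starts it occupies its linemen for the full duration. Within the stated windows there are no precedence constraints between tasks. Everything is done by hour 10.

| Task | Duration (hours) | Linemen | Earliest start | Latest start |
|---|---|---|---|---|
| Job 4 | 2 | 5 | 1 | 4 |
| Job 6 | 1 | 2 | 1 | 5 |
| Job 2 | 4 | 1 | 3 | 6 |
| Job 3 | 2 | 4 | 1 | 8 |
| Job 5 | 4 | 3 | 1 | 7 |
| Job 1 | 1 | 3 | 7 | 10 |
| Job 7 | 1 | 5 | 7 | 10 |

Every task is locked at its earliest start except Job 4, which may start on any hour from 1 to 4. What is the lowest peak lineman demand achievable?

9

Job 4@1: h1:14  h2:12  h3:4  h4:4  h5:1  h6:1  h7:8  h8:0  h9:0  h10:0 → peak 14
Job 4@2: h1:9  h2:12  h3:9  h4:4  h5:1  h6:1  h7:8  h8:0  h9:0  h10:0 → peak 12
Job 4@3: h1:9  h2:7  h3:9  h4:9  h5:1  h6:1  h7:8  h8:0  h9:0  h10:0 → peak 9
Job 4@4: h1:9  h2:7  h3:4  h4:9  h5:6  h6:1  h7:8  h8:0  h9:0  h10:0 → peak 9
Best is Job 4@3, peak 9.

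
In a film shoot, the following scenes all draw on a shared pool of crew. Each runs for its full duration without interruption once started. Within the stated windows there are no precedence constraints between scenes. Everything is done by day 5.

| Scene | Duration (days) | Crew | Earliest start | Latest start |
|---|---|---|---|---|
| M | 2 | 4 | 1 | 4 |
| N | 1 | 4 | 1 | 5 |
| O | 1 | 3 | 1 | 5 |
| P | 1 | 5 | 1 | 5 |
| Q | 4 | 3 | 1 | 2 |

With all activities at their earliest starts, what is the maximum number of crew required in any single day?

19

Early-start schedule: M@1, N@1, O@1, P@1, Q@1.
Load per day: day 1: 19, day 2: 7, day 3: 3, day 4: 3, day 5: 0.
Peak is 19.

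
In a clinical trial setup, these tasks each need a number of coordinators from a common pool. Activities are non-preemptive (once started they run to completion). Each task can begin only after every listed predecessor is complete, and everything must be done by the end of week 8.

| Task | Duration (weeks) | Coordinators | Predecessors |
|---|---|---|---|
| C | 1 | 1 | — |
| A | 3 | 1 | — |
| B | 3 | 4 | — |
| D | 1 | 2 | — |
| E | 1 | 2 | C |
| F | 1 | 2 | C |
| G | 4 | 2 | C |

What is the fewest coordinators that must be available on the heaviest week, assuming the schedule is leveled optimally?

4

Early-start (C@1, A@1, B@1, D@1, E@2, F@2, G@2) gives peak 11: w1:8  w2:11  w3:7  w4:2  w5:2  w6:0  w7:0  w8:0.
Shift B→6, E→4, F→5.
Schedule C@1, A@1, B@6, D@1, E@4, F@5, G@2: w1:4  w2:3  w3:3  w4:4  w5:4  w6:4  w7:4  w8:4 — peak 4.
Total coordinator-weeks = 30 over 8 weeks ⇒ peak ≥ ⌈30/8⌉ = 4, so 4 is optimal.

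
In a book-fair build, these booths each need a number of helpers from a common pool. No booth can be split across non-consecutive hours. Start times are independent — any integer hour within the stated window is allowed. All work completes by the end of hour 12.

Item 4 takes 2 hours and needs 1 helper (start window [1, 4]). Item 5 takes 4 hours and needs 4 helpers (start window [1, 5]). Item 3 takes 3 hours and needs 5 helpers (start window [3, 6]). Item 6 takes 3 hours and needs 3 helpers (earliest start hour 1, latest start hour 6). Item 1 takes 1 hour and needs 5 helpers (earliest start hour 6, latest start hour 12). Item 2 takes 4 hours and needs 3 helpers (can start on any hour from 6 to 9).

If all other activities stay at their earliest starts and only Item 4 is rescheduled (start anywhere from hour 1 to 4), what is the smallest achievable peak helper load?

Item 4@1: h1:8  h2:8  h3:12  h4:9  h5:5  h6:8  h7:3  h8:3  h9:3  h10:0  h11:0  h12:0 → peak 12
Item 4@2: h1:7  h2:8  h3:13  h4:9  h5:5  h6:8  h7:3  h8:3  h9:3  h10:0  h11:0  h12:0 → peak 13
Item 4@3: h1:7  h2:7  h3:13  h4:10  h5:5  h6:8  h7:3  h8:3  h9:3  h10:0  h11:0  h12:0 → peak 13
Item 4@4: h1:7  h2:7  h3:12  h4:10  h5:6  h6:8  h7:3  h8:3  h9:3  h10:0  h11:0  h12:0 → peak 12
Best is Item 4@1, peak 12.

12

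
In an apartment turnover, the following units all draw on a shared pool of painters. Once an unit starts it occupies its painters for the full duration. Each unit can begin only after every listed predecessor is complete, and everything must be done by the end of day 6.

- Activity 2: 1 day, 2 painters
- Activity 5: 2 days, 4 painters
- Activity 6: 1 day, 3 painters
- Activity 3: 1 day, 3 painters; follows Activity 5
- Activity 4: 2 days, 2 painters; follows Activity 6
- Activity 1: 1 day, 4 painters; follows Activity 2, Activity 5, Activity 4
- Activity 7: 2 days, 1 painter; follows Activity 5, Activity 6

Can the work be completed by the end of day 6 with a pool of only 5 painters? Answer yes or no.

Schedule Activity 2@1, Activity 5@2, Activity 6@1, Activity 3@4, Activity 4@4, Activity 1@6, Activity 7@5: d1:5  d2:4  d3:4  d4:5  d5:3  d6:5 — peak 5 ≤ 5.

yes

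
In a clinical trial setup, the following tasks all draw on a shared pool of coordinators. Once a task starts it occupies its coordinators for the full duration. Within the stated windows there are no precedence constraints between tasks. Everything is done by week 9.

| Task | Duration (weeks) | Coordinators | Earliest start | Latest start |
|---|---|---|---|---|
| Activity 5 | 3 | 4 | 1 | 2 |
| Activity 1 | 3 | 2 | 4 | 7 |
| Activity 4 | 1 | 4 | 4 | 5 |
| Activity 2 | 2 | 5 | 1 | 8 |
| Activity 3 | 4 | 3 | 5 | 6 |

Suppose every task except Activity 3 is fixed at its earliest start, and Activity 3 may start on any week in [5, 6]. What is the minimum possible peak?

9

Activity 3@5: w1:9  w2:9  w3:4  w4:6  w5:5  w6:5  w7:3  w8:3  w9:0 → peak 9
Activity 3@6: w1:9  w2:9  w3:4  w4:6  w5:2  w6:5  w7:3  w8:3  w9:3 → peak 9
Best is Activity 3@5, peak 9.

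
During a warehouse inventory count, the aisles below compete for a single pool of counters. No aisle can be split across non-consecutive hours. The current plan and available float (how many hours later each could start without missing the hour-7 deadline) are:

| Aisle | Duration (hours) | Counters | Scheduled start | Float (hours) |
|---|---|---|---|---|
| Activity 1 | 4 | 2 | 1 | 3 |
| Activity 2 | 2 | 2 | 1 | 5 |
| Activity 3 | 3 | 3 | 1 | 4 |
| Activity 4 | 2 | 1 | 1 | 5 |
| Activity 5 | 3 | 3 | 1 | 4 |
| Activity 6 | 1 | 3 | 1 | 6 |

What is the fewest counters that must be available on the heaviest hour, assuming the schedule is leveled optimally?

6

Early-start (Activity 1@1, Activity 2@1, Activity 3@1, Activity 4@1, Activity 5@1, Activity 6@1) gives peak 14: h1:14  h2:11  h3:8  h4:2  h5:0  h6:0  h7:0.
Shift Activity 3→3, Activity 5→5, Activity 6→6.
Schedule Activity 1@1, Activity 2@1, Activity 3@3, Activity 4@1, Activity 5@5, Activity 6@6: h1:5  h2:5  h3:5  h4:5  h5:6  h6:6  h7:3 — peak 6.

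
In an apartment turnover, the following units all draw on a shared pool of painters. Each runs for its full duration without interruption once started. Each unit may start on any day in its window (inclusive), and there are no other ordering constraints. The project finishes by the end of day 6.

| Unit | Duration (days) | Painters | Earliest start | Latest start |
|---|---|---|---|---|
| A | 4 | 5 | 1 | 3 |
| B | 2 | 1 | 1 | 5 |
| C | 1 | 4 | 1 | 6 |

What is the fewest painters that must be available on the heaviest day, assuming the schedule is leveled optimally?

5

Early-start (A@1, B@1, C@1) gives peak 10: d1:10  d2:6  d3:5  d4:5  d5:0  d6:0.
Shift B→5, C→5.
Schedule A@1, B@5, C@5: d1:5  d2:5  d3:5  d4:5  d5:5  d6:1 — peak 5.
Total painter-days = 26 over 6 days ⇒ peak ≥ ⌈26/6⌉ = 5, so 5 is optimal.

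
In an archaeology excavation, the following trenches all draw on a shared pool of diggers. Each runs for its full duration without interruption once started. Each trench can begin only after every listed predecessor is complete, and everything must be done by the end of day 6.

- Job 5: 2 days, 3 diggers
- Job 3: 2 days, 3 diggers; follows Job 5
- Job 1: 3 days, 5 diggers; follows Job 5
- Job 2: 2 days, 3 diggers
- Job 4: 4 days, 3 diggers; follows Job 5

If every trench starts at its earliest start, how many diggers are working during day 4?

At early start, day 4 has: Job 3, Job 1, Job 4.
Demand: 3 + 5 + 3 = 11.

11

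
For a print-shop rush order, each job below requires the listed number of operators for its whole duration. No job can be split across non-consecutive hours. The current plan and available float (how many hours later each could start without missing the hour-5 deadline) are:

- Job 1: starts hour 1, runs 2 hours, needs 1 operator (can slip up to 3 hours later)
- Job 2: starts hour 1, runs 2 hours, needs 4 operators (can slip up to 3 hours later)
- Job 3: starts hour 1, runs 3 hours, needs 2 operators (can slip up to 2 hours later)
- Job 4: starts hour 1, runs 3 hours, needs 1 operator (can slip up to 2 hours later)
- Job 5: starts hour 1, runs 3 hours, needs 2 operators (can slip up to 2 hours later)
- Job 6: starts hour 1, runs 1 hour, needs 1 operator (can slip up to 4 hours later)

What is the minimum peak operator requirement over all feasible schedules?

Early-start (Job 1@1, Job 2@1, Job 3@1, Job 4@1, Job 5@1, Job 6@1) gives peak 11: h1:11  h2:10  h3:5  h4:0  h5:0.
Shift Job 3→3, Job 5→3, Job 6→3.
Schedule Job 1@1, Job 2@1, Job 3@3, Job 4@1, Job 5@3, Job 6@3: h1:6  h2:6  h3:6  h4:4  h5:4 — peak 6.
Total operator-hours = 26 over 5 hours ⇒ peak ≥ ⌈26/5⌉ = 6, so 6 is optimal.

6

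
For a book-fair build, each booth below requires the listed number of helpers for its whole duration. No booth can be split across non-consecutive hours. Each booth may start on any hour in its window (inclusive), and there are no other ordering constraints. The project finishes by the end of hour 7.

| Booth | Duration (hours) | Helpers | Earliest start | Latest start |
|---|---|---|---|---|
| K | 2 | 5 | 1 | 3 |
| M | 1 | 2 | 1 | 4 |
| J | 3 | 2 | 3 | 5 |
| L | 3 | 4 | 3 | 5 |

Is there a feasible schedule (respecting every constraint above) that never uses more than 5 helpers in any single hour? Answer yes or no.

The minimum achievable peak is 6; 5 < 6, so no feasible schedule stays within the cap.

no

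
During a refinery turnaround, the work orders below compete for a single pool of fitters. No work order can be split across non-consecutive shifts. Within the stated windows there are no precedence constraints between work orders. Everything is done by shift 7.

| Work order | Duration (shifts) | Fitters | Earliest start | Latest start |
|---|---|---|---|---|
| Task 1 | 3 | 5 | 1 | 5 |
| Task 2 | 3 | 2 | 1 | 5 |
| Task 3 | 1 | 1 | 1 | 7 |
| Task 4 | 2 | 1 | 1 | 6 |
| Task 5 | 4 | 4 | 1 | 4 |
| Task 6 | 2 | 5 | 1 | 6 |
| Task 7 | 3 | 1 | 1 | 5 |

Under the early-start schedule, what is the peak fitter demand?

19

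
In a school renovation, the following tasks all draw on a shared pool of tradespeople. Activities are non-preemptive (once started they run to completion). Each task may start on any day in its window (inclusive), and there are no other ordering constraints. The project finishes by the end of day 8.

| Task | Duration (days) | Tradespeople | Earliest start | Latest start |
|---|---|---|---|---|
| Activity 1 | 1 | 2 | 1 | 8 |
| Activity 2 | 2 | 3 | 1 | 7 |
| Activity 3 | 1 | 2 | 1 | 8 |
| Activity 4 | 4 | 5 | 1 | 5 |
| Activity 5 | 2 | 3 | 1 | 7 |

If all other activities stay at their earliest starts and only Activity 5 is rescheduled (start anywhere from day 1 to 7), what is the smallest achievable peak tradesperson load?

12

Activity 5@1: d1:15  d2:11  d3:5  d4:5  d5:0  d6:0  d7:0  d8:0 → peak 15
Activity 5@2: d1:12  d2:11  d3:8  d4:5  d5:0  d6:0  d7:0  d8:0 → peak 12
Activity 5@3: d1:12  d2:8  d3:8  d4:8  d5:0  d6:0  d7:0  d8:0 → peak 12
Activity 5@4: d1:12  d2:8  d3:5  d4:8  d5:3  d6:0  d7:0  d8:0 → peak 12
Activity 5@5: d1:12  d2:8  d3:5  d4:5  d5:3  d6:3  d7:0  d8:0 → peak 12
Activity 5@6: d1:12  d2:8  d3:5  d4:5  d5:0  d6:3  d7:3  d8:0 → peak 12
Activity 5@7: d1:12  d2:8  d3:5  d4:5  d5:0  d6:0  d7:3  d8:3 → peak 12
Best is Activity 5@2, peak 12.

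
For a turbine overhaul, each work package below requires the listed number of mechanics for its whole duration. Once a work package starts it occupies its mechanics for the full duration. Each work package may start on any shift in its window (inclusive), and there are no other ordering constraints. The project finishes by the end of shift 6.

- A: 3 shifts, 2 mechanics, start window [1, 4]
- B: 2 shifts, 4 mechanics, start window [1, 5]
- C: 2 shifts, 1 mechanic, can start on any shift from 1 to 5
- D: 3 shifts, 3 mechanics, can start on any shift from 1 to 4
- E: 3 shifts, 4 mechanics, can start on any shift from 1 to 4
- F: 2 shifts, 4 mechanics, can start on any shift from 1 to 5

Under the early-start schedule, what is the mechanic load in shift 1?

At early start, shift 1 has: A, B, C, D, E, F.
Demand: 2 + 4 + 1 + 3 + 4 + 4 = 18.

18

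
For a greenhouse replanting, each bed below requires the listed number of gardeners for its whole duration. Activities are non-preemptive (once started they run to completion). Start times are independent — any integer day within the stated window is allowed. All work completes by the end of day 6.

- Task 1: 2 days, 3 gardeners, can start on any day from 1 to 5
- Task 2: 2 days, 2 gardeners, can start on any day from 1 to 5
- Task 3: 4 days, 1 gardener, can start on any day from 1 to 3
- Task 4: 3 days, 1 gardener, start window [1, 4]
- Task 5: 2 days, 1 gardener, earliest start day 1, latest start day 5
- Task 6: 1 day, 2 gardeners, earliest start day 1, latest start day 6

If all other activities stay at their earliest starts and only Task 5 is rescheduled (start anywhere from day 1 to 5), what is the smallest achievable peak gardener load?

Task 5@1: d1:10  d2:8  d3:2  d4:1  d5:0  d6:0 → peak 10
Task 5@2: d1:9  d2:8  d3:3  d4:1  d5:0  d6:0 → peak 9
Task 5@3: d1:9  d2:7  d3:3  d4:2  d5:0  d6:0 → peak 9
Task 5@4: d1:9  d2:7  d3:2  d4:2  d5:1  d6:0 → peak 9
Task 5@5: d1:9  d2:7  d3:2  d4:1  d5:1  d6:1 → peak 9
Best is Task 5@2, peak 9.

9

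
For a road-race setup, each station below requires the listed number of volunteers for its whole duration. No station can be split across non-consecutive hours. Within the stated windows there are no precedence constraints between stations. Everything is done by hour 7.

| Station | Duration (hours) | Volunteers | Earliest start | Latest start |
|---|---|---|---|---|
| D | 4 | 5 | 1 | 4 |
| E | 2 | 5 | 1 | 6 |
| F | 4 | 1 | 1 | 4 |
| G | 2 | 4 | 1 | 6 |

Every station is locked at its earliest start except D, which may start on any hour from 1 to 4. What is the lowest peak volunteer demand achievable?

D@1: h1:15  h2:15  h3:6  h4:6  h5:0  h6:0  h7:0 → peak 15
D@2: h1:10  h2:15  h3:6  h4:6  h5:5  h6:0  h7:0 → peak 15
D@3: h1:10  h2:10  h3:6  h4:6  h5:5  h6:5  h7:0 → peak 10
D@4: h1:10  h2:10  h3:1  h4:6  h5:5  h6:5  h7:5 → peak 10
Best is D@3, peak 10.

10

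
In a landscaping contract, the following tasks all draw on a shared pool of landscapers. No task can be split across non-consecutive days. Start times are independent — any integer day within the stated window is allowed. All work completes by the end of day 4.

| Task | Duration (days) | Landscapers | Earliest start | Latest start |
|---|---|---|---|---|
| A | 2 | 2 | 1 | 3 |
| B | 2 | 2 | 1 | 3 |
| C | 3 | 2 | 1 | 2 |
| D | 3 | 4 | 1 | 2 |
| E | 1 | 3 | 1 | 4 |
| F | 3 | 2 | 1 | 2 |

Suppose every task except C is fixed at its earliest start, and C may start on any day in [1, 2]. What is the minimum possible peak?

C@1: d1:15  d2:12  d3:8  d4:0 → peak 15
C@2: d1:13  d2:12  d3:8  d4:2 → peak 13
Best is C@2, peak 13.

13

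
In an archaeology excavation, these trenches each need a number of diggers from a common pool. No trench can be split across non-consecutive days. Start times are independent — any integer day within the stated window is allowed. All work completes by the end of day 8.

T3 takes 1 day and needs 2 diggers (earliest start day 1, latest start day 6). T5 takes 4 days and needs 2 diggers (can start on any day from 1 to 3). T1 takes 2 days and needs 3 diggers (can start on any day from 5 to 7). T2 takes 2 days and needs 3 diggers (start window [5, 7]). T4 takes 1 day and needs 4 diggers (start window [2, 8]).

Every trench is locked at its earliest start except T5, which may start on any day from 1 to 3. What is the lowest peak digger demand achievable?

T5@1: d1:4  d2:6  d3:2  d4:2  d5:6  d6:6  d7:0  d8:0 → peak 6
T5@2: d1:2  d2:6  d3:2  d4:2  d5:8  d6:6  d7:0  d8:0 → peak 8
T5@3: d1:2  d2:4  d3:2  d4:2  d5:8  d6:8  d7:0  d8:0 → peak 8
Best is T5@1, peak 6.

6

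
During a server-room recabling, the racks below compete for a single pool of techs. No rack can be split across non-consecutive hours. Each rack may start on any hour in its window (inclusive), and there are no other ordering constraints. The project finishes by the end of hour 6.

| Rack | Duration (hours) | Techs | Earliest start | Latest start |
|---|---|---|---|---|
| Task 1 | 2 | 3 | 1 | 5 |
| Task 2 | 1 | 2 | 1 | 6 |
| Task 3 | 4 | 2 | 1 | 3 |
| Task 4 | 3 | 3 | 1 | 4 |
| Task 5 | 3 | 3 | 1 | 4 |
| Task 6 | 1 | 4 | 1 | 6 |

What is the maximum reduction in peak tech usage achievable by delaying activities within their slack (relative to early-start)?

Early-start peak: h1:17  h2:11  h3:8  h4:2  h5:0  h6:0 ⇒ 17.
Leveled (Task 1@1, Task 2@1, Task 3@1, Task 4@2, Task 5@3, Task 6@5): h1:7  h2:8  h3:8  h4:8  h5:7  h6:0 ⇒ 8.
Reduction 17 − 8 = 9.

9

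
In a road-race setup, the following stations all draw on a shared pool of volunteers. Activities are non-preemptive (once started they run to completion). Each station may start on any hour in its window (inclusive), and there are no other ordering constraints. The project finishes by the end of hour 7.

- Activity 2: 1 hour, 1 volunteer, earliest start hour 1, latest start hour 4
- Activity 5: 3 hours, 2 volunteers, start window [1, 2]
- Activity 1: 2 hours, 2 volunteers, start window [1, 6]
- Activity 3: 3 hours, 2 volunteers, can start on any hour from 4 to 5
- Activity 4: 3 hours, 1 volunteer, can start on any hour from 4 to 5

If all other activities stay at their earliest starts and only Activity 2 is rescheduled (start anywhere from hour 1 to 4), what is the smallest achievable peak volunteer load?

4

Activity 2@1: h1:5  h2:4  h3:2  h4:3  h5:3  h6:3  h7:0 → peak 5
Activity 2@2: h1:4  h2:5  h3:2  h4:3  h5:3  h6:3  h7:0 → peak 5
Activity 2@3: h1:4  h2:4  h3:3  h4:3  h5:3  h6:3  h7:0 → peak 4
Activity 2@4: h1:4  h2:4  h3:2  h4:4  h5:3  h6:3  h7:0 → peak 4
Best is Activity 2@3, peak 4.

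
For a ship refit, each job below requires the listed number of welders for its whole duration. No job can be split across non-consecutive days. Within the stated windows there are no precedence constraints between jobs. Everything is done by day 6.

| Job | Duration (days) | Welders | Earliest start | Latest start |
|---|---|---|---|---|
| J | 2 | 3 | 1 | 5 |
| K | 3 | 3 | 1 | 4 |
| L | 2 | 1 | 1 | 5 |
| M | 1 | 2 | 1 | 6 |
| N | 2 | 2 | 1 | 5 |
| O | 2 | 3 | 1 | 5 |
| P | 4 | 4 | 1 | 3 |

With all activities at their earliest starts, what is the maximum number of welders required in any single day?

18

Early-start schedule: J@1, K@1, L@1, M@1, N@1, O@1, P@1.
Load per day: day 1: 18, day 2: 16, day 3: 7, day 4: 4, day 5: 0, day 6: 0.
Peak is 18.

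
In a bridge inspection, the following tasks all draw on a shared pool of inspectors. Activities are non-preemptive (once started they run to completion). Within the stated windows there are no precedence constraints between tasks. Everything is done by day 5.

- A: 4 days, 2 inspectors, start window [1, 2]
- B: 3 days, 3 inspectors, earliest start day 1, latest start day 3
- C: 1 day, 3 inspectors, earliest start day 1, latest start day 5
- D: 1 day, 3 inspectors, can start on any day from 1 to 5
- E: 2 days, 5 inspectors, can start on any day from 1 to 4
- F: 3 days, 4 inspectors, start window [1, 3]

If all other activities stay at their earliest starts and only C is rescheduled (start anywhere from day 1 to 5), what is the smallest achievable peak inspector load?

17

C@1: d1:20  d2:14  d3:9  d4:2  d5:0 → peak 20
C@2: d1:17  d2:17  d3:9  d4:2  d5:0 → peak 17
C@3: d1:17  d2:14  d3:12  d4:2  d5:0 → peak 17
C@4: d1:17  d2:14  d3:9  d4:5  d5:0 → peak 17
C@5: d1:17  d2:14  d3:9  d4:2  d5:3 → peak 17
Best is C@2, peak 17.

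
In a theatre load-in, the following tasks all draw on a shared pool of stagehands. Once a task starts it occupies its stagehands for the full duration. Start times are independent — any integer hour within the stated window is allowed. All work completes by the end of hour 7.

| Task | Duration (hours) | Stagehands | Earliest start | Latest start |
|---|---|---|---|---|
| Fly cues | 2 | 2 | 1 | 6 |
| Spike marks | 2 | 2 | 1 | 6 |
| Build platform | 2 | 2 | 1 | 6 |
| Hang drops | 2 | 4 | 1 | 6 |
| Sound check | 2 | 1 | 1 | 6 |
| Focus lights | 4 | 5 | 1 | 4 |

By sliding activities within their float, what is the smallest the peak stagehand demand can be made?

Early-start (Fly cues@1, Spike marks@1, Build platform@1, Hang drops@1, Sound check@1, Focus lights@1) gives peak 16: h1:16  h2:16  h3:5  h4:5  h5:0  h6:0  h7:0.
Shift Spike marks→3, Build platform→5, Focus lights→3.
Schedule Fly cues@1, Spike marks@3, Build platform@5, Hang drops@1, Sound check@1, Focus lights@3: h1:7  h2:7  h3:7  h4:7  h5:7  h6:7  h7:0 — peak 7.

7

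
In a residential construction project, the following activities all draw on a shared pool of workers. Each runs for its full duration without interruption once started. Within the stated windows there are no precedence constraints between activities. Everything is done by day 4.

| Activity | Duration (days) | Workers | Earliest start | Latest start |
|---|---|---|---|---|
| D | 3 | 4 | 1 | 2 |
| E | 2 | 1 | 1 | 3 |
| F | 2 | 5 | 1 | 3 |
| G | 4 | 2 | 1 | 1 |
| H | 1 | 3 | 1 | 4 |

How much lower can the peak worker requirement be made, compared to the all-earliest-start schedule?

Early-start peak: d1:15  d2:12  d3:6  d4:2 ⇒ 15.
Leveled (D@1, E@1, F@3, G@1, H@1): d1:10  d2:7  d3:11  d4:7 ⇒ 11.
Reduction 15 − 11 = 4.

4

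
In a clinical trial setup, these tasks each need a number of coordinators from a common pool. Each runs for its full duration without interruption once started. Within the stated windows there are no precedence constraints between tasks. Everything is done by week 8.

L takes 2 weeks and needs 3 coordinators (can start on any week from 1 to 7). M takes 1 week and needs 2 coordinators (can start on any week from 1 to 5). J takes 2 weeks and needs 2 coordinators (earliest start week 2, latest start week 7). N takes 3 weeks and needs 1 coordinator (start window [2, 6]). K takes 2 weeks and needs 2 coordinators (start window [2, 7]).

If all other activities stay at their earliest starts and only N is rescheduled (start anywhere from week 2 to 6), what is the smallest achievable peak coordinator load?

7

N@2: w1:5  w2:8  w3:5  w4:1  w5:0  w6:0  w7:0  w8:0 → peak 8
N@3: w1:5  w2:7  w3:5  w4:1  w5:1  w6:0  w7:0  w8:0 → peak 7
N@4: w1:5  w2:7  w3:4  w4:1  w5:1  w6:1  w7:0  w8:0 → peak 7
N@5: w1:5  w2:7  w3:4  w4:0  w5:1  w6:1  w7:1  w8:0 → peak 7
N@6: w1:5  w2:7  w3:4  w4:0  w5:0  w6:1  w7:1  w8:1 → peak 7
Best is N@3, peak 7.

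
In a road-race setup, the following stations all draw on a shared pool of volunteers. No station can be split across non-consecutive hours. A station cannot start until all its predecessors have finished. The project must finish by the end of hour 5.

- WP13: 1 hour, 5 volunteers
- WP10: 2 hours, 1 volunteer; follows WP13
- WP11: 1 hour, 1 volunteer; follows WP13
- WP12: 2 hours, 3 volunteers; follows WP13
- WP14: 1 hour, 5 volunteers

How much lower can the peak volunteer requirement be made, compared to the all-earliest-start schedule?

Early-start peak: h1:10  h2:5  h3:4  h4:0  h5:0 ⇒ 10.
Leveled (WP13@1, WP10@2, WP11@2, WP12@2, WP14@4): h1:5  h2:5  h3:4  h4:5  h5:0 ⇒ 5.
Reduction 10 − 5 = 5.

5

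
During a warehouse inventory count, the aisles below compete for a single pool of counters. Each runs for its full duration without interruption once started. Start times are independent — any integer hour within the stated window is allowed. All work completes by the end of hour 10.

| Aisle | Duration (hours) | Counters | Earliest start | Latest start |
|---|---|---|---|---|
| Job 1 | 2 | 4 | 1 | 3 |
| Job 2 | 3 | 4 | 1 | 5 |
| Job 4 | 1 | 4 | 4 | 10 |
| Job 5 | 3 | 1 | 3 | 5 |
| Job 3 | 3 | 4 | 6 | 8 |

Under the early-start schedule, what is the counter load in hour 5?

At early start, hour 5 has: Job 5.
Demand: 1 = 1.

1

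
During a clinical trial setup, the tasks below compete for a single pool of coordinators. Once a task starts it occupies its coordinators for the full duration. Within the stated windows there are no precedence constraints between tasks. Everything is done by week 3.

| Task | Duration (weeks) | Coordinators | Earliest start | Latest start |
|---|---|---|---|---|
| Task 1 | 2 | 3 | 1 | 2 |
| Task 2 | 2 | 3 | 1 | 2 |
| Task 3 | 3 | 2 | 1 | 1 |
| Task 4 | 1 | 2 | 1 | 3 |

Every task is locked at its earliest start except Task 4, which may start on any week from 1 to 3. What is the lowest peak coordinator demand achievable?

8

Task 4@1: w1:10  w2:8  w3:2 → peak 10
Task 4@2: w1:8  w2:10  w3:2 → peak 10
Task 4@3: w1:8  w2:8  w3:4 → peak 8
Best is Task 4@3, peak 8.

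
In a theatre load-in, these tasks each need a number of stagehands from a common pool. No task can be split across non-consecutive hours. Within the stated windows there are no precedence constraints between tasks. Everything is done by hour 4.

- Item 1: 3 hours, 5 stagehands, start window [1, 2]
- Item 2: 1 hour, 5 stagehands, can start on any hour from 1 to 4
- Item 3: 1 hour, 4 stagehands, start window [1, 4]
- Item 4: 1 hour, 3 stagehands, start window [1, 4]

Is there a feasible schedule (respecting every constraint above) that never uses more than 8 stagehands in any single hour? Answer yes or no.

no

The minimum achievable peak is 9; 8 < 9, so no feasible schedule stays within the cap.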